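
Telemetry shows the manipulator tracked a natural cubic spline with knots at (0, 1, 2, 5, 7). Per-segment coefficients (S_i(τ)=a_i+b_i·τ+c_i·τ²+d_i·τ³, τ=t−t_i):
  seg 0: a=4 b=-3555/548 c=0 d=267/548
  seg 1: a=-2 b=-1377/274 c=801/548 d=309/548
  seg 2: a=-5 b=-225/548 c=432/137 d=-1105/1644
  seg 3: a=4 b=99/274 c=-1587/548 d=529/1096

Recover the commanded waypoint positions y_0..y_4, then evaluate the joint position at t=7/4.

y_0 = S_0(0) = a_0 = 4
y_1 = S_1(0) = a_1 = -2
y_2 = S_2(0) = a_2 = -5
y_3 = S_3(0) = a_3 = 4
y_4 = S_3(2) = -3
t_q=7/4 is in segment 1 (τ=3/4); S_1(τ)=-165157/35072

y_0=4 y_1=-2 y_2=-5 y_3=4 y_4=-3
S(7/4) = -165157/35072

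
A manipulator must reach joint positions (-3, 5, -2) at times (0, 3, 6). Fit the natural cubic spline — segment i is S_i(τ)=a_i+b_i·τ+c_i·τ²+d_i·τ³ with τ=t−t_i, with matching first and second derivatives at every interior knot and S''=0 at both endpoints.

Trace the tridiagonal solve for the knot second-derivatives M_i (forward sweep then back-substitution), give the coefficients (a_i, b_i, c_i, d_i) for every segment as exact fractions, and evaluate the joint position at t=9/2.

  seg 0: a=-3 b=47/12 c=0 d=-5/36
  seg 1: a=5 b=1/6 c=-5/4 d=5/36
S(9/2) = 93/32

Δ: Δ0=8/3, Δ1=-7/3
row 1: diag=12, rhs=-30; c'=1/4, d'=-5/2
back: M1=-5/2
M: M0=0, M1=-5/2, M2=0
seg 0: a=-3, c=M0/2=0, d=(M1−M0)/(6·3)=-5/36, b=Δ0−h0·(2M0+M1)/6=47/12
seg 1: a=5, c=M1/2=-5/4, d=(M2−M1)/(6·3)=5/36, b=Δ1−h1·(2M1+M2)/6=1/6
t_q=9/2 → seg 1, τ=3/2; S=5+1/6·τ+-5/4·τ²+5/36·τ³=93/32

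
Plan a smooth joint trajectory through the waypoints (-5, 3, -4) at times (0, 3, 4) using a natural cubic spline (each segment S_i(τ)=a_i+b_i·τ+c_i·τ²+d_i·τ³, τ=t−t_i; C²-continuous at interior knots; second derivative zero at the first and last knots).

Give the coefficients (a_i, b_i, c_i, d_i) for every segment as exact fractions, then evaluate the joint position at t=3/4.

Δ: Δ0=8/3, Δ1=-7
row 1: diag=8, rhs=-58; c'=1/8, d'=-29/4
back: M1=-29/4
M: M0=0, M1=-29/4, M2=0
seg 0: a=-5, c=M0/2=0, d=(M1−M0)/(6·3)=-29/72, b=Δ0−h0·(2M0+M1)/6=151/24
seg 1: a=3, c=M1/2=-29/8, d=(M2−M1)/(6·1)=29/24, b=Δ1−h1·(2M1+M2)/6=-55/12
t_q=3/4 → seg 0, τ=3/4; S=-5+151/24·τ+0·τ²+-29/72·τ³=-231/512

  seg 0: a=-5 b=151/24 c=0 d=-29/72
  seg 1: a=3 b=-55/12 c=-29/8 d=29/24
S(3/4) = -231/512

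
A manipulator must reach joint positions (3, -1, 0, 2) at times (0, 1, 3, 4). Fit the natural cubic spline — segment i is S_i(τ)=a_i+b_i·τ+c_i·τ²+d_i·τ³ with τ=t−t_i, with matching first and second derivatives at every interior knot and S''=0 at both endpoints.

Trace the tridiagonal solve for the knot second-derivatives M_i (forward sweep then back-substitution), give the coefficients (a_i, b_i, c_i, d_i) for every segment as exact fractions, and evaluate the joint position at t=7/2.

Δ: Δ0=-4, Δ1=1/2, Δ2=2
row 1: diag=6, rhs=27; c'=1/3, d'=9/2
row 2: denom=6−2·1/3=16/3; d'=(9−2·9/2)/(16/3)=0
back: M2=0
back: M1=9/2−1/3·0=9/2
M: M0=0, M1=9/2, M2=0, M3=0
seg 0: a=3, c=M0/2=0, d=(M1−M0)/(6·1)=3/4, b=Δ0−h0·(2M0+M1)/6=-19/4
seg 1: a=-1, c=M1/2=9/4, d=(M2−M1)/(6·2)=-3/8, b=Δ1−h1·(2M1+M2)/6=-5/2
seg 2: a=0, c=M2/2=0, d=(M3−M2)/(6·1)=0, b=Δ2−h2·(2M2+M3)/6=2
t_q=7/2 → seg 2, τ=1/2; S=0+2·τ+0·τ²+0·τ³=1

  seg 0: a=3 b=-19/4 c=0 d=3/4
  seg 1: a=-1 b=-5/2 c=9/4 d=-3/8
  seg 2: a=0 b=2 c=0 d=0
S(7/2) = 1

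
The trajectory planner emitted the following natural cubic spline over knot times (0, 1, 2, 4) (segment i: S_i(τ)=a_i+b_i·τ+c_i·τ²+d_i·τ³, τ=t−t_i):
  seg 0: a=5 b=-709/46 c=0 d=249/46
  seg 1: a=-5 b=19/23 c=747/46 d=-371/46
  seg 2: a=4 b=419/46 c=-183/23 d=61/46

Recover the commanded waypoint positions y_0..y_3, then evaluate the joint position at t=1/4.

y_0=5 y_1=-5 y_2=4 y_3=1
S(1/4) = 3625/2944

y_0 = S_0(0) = a_0 = 5
y_1 = S_1(0) = a_1 = -5
y_2 = S_2(0) = a_2 = 4
y_3 = S_2(2) = 1
t_q=1/4 is in segment 0 (τ=1/4); S_0(τ)=3625/2944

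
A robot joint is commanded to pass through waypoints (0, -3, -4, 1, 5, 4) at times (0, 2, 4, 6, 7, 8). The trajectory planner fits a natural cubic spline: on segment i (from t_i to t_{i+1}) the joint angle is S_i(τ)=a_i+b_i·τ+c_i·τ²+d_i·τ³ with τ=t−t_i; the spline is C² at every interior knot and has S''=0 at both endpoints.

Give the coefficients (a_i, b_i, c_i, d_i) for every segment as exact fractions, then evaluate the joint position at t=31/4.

Δ: Δ0=-3/2, Δ1=-1/2, Δ2=5/2, Δ3=4, Δ4=-1
row 1: diag=8, rhs=6; c'=1/4, d'=3/4
row 2: denom=8−2·1/4=15/2; d'=(18−2·3/4)/(15/2)=11/5
row 3: denom=6−2·4/15=82/15; d'=(9−2·11/5)/(82/15)=69/82
row 4: denom=4−1·15/82=313/82; d'=(-30−1·69/82)/(313/82)=-2529/313
back: M4=-2529/313
back: M3=69/82−15/82·-2529/313=726/313
back: M2=11/5−4/15·726/313=495/313
back: M1=3/4−1/4·495/313=111/313
M: M0=0, M1=111/313, M2=495/313, M3=726/313, M4=-2529/313, M5=0
seg 0: a=0, c=M0/2=0, d=(M1−M0)/(6·2)=37/1252, b=Δ0−h0·(2M0+M1)/6=-1013/626
seg 1: a=-3, c=M1/2=111/626, d=(M2−M1)/(6·2)=32/313, b=Δ1−h1·(2M1+M2)/6=-791/626
seg 2: a=-4, c=M2/2=495/626, d=(M3−M2)/(6·2)=77/1252, b=Δ2−h2·(2M2+M3)/6=421/626
seg 3: a=1, c=M3/2=363/313, d=(M4−M3)/(6·1)=-1085/626, b=Δ3−h3·(2M3+M4)/6=2863/626
seg 4: a=5, c=M4/2=-2529/626, d=(M5−M4)/(6·1)=843/626, b=Δ4−h4·(2M4+M5)/6=530/313
t_q=31/4 → seg 4, τ=3/4; S=5+530/313·τ+-2529/626·τ²+843/626·τ³=182917/40064

  seg 0: a=0 b=-1013/626 c=0 d=37/1252
  seg 1: a=-3 b=-791/626 c=111/626 d=32/313
  seg 2: a=-4 b=421/626 c=495/626 d=77/1252
  seg 3: a=1 b=2863/626 c=363/313 d=-1085/626
  seg 4: a=5 b=530/313 c=-2529/626 d=843/626
S(31/4) = 182917/40064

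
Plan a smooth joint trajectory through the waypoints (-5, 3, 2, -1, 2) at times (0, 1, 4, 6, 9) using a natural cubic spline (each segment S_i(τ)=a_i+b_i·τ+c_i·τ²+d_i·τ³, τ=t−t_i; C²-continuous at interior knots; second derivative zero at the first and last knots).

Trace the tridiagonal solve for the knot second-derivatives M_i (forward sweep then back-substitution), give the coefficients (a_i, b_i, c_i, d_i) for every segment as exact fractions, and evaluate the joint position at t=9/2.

  seg 0: a=-5 b=1029/113 c=0 d=-125/113
  seg 1: a=3 b=654/113 c=-375/113 d=1300/3051
  seg 2: a=2 b=-296/113 c=175/339 d=59/2712
  seg 3: a=-1 b=-199/678 c=877/1356 d=-877/12204
S(9/2) = 5945/7232

Δ: Δ0=8, Δ1=-1/3, Δ2=-3/2, Δ3=1
row 1: diag=8, rhs=-50; c'=3/8, d'=-25/4
row 2: denom=10−3·3/8=71/8; d'=(-7−3·-25/4)/(71/8)=94/71
row 3: denom=10−2·16/71=678/71; d'=(15−2·94/71)/(678/71)=877/678
back: M3=877/678
back: M2=94/71−16/71·877/678=350/339
back: M1=-25/4−3/8·350/339=-750/113
M: M0=0, M1=-750/113, M2=350/339, M3=877/678, M4=0
seg 0: a=-5, c=M0/2=0, d=(M1−M0)/(6·1)=-125/113, b=Δ0−h0·(2M0+M1)/6=1029/113
seg 1: a=3, c=M1/2=-375/113, d=(M2−M1)/(6·3)=1300/3051, b=Δ1−h1·(2M1+M2)/6=654/113
seg 2: a=2, c=M2/2=175/339, d=(M3−M2)/(6·2)=59/2712, b=Δ2−h2·(2M2+M3)/6=-296/113
seg 3: a=-1, c=M3/2=877/1356, d=(M4−M3)/(6·3)=-877/12204, b=Δ3−h3·(2M3+M4)/6=-199/678
t_q=9/2 → seg 2, τ=1/2; S=2+-296/113·τ+175/339·τ²+59/2712·τ³=5945/7232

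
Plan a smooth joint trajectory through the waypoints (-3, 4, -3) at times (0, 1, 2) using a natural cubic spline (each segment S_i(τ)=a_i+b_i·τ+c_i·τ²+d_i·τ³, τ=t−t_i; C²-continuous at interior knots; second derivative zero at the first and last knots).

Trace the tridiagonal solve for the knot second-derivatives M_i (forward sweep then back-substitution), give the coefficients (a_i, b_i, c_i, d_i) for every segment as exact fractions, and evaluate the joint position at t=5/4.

Δ: Δ0=7, Δ1=-7
row 1: diag=4, rhs=-84; c'=1/4, d'=-21
back: M1=-21
M: M0=0, M1=-21, M2=0
seg 0: a=-3, c=M0/2=0, d=(M1−M0)/(6·1)=-7/2, b=Δ0−h0·(2M0+M1)/6=21/2
seg 1: a=4, c=M1/2=-21/2, d=(M2−M1)/(6·1)=7/2, b=Δ1−h1·(2M1+M2)/6=0
t_q=5/4 → seg 1, τ=1/4; S=4+0·τ+-21/2·τ²+7/2·τ³=435/128

  seg 0: a=-3 b=21/2 c=0 d=-7/2
  seg 1: a=4 b=0 c=-21/2 d=7/2
S(5/4) = 435/128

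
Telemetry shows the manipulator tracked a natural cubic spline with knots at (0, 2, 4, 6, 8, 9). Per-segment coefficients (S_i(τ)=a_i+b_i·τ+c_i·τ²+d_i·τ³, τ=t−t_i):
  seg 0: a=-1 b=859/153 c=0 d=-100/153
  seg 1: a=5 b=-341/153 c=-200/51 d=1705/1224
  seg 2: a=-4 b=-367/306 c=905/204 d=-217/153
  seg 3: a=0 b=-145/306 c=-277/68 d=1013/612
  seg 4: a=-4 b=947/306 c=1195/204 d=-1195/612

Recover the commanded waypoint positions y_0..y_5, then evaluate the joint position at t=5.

y_0=-1 y_1=5 y_2=-4 y_3=0 y_4=-4 y_5=3
S(5) = -445/204

y_0 = S_0(0) = a_0 = -1
y_1 = S_1(0) = a_1 = 5
y_2 = S_2(0) = a_2 = -4
y_3 = S_3(0) = a_3 = 0
y_4 = S_4(0) = a_4 = -4
y_5 = S_4(1) = 3
t_q=5 is in segment 2 (τ=1); S_2(τ)=-445/204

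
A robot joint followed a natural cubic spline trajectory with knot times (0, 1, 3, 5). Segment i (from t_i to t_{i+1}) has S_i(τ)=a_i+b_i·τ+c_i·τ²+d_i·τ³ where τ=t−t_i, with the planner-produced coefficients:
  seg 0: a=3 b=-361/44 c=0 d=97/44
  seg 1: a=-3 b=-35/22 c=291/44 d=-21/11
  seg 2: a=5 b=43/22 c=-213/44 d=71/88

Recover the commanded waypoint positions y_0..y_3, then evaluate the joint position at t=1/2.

y_0 = S_0(0) = a_0 = 3
y_1 = S_1(0) = a_1 = -3
y_2 = S_2(0) = a_2 = 5
y_3 = S_2(2) = -4
t_q=1/2 is in segment 0 (τ=1/2); S_0(τ)=-291/352

y_0=3 y_1=-3 y_2=5 y_3=-4
S(1/2) = -291/352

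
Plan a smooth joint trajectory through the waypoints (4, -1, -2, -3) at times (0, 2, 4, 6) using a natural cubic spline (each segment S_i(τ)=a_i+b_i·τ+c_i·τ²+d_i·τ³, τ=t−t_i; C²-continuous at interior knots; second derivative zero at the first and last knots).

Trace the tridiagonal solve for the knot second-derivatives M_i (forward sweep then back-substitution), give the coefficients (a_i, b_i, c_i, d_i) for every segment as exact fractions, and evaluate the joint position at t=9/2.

Δ: Δ0=-5/2, Δ1=-1/2, Δ2=-1/2
row 1: diag=8, rhs=12; c'=1/4, d'=3/2
row 2: denom=8−2·1/4=15/2; d'=(0−2·3/2)/(15/2)=-2/5
back: M2=-2/5
back: M1=3/2−1/4·-2/5=8/5
M: M0=0, M1=8/5, M2=-2/5, M3=0
seg 0: a=4, c=M0/2=0, d=(M1−M0)/(6·2)=2/15, b=Δ0−h0·(2M0+M1)/6=-91/30
seg 1: a=-1, c=M1/2=4/5, d=(M2−M1)/(6·2)=-1/6, b=Δ1−h1·(2M1+M2)/6=-43/30
seg 2: a=-2, c=M2/2=-1/5, d=(M3−M2)/(6·2)=1/30, b=Δ2−h2·(2M2+M3)/6=-7/30
t_q=9/2 → seg 2, τ=1/2; S=-2+-7/30·τ+-1/5·τ²+1/30·τ³=-173/80

  seg 0: a=4 b=-91/30 c=0 d=2/15
  seg 1: a=-1 b=-43/30 c=4/5 d=-1/6
  seg 2: a=-2 b=-7/30 c=-1/5 d=1/30
S(9/2) = -173/80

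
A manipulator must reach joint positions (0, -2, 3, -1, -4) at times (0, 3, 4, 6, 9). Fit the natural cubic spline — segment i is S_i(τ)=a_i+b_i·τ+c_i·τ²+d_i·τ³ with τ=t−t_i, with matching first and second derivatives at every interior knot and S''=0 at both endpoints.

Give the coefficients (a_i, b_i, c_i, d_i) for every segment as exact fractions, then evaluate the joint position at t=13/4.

Δ: Δ0=-2/3, Δ1=5, Δ2=-2, Δ3=-1
row 1: diag=8, rhs=34; c'=1/8, d'=17/4
row 2: denom=6−1·1/8=47/8; d'=(-42−1·17/4)/(47/8)=-370/47
row 3: denom=10−2·16/47=438/47; d'=(6−2·-370/47)/(438/47)=7/3
back: M3=7/3
back: M2=-370/47−16/47·7/3=-26/3
back: M1=17/4−1/8·-26/3=16/3
M: M0=0, M1=16/3, M2=-26/3, M3=7/3, M4=0
seg 0: a=0, c=M0/2=0, d=(M1−M0)/(6·3)=8/27, b=Δ0−h0·(2M0+M1)/6=-10/3
seg 1: a=-2, c=M1/2=8/3, d=(M2−M1)/(6·1)=-7/3, b=Δ1−h1·(2M1+M2)/6=14/3
seg 2: a=3, c=M2/2=-13/3, d=(M3−M2)/(6·2)=11/12, b=Δ2−h2·(2M2+M3)/6=3
seg 3: a=-1, c=M3/2=7/6, d=(M4−M3)/(6·3)=-7/54, b=Δ3−h3·(2M3+M4)/6=-10/3
t_q=13/4 → seg 1, τ=1/4; S=-2+14/3·τ+8/3·τ²+-7/3·τ³=-45/64

  seg 0: a=0 b=-10/3 c=0 d=8/27
  seg 1: a=-2 b=14/3 c=8/3 d=-7/3
  seg 2: a=3 b=3 c=-13/3 d=11/12
  seg 3: a=-1 b=-10/3 c=7/6 d=-7/54
S(13/4) = -45/64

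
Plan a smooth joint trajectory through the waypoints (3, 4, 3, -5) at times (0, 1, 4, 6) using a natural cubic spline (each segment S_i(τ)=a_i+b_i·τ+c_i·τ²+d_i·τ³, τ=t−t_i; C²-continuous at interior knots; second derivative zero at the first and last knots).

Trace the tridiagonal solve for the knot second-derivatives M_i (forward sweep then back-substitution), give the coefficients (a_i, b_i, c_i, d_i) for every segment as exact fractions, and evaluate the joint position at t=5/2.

  seg 0: a=3 b=220/213 c=0 d=-7/213
  seg 1: a=4 b=199/213 c=-7/71 d=-23/213
  seg 2: a=3 b=-548/213 c=-76/71 d=38/213
S(5/2) = 2735/568

Δ: Δ0=1, Δ1=-1/3, Δ2=-4
row 1: diag=8, rhs=-8; c'=3/8, d'=-1
row 2: denom=10−3·3/8=71/8; d'=(-22−3·-1)/(71/8)=-152/71
back: M2=-152/71
back: M1=-1−3/8·-152/71=-14/71
M: M0=0, M1=-14/71, M2=-152/71, M3=0
seg 0: a=3, c=M0/2=0, d=(M1−M0)/(6·1)=-7/213, b=Δ0−h0·(2M0+M1)/6=220/213
seg 1: a=4, c=M1/2=-7/71, d=(M2−M1)/(6·3)=-23/213, b=Δ1−h1·(2M1+M2)/6=199/213
seg 2: a=3, c=M2/2=-76/71, d=(M3−M2)/(6·2)=38/213, b=Δ2−h2·(2M2+M3)/6=-548/213
t_q=5/2 → seg 1, τ=3/2; S=4+199/213·τ+-7/71·τ²+-23/213·τ³=2735/568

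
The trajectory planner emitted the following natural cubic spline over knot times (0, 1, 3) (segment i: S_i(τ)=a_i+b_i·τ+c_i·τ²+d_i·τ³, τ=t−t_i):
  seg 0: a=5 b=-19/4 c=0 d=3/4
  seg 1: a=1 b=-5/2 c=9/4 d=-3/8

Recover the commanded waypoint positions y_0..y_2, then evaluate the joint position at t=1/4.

y_0=5 y_1=1 y_2=2
S(1/4) = 979/256

y_0 = S_0(0) = a_0 = 5
y_1 = S_1(0) = a_1 = 1
y_2 = S_1(2) = 2
t_q=1/4 is in segment 0 (τ=1/4); S_0(τ)=979/256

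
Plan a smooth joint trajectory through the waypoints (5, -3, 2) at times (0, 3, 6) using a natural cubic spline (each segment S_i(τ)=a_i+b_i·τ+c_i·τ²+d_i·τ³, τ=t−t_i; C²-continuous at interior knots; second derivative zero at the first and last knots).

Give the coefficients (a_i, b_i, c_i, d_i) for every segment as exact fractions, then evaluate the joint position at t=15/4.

Δ: Δ0=-8/3, Δ1=5/3
row 1: diag=12, rhs=26; c'=1/4, d'=13/6
back: M1=13/6
M: M0=0, M1=13/6, M2=0
seg 0: a=5, c=M0/2=0, d=(M1−M0)/(6·3)=13/108, b=Δ0−h0·(2M0+M1)/6=-15/4
seg 1: a=-3, c=M1/2=13/12, d=(M2−M1)/(6·3)=-13/108, b=Δ1−h1·(2M1+M2)/6=-1/2
t_q=15/4 → seg 1, τ=3/4; S=-3+-1/2·τ+13/12·τ²+-13/108·τ³=-721/256

  seg 0: a=5 b=-15/4 c=0 d=13/108
  seg 1: a=-3 b=-1/2 c=13/12 d=-13/108
S(15/4) = -721/256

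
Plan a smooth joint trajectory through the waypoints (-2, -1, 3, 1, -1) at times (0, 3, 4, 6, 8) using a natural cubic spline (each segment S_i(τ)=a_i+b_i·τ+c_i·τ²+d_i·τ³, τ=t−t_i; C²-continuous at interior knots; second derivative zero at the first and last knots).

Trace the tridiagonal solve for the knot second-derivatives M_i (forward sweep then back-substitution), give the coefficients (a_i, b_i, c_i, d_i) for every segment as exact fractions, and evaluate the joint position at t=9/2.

Δ: Δ0=1/3, Δ1=4, Δ2=-1, Δ3=-1
row 1: diag=8, rhs=22; c'=1/8, d'=11/4
row 2: denom=6−1·1/8=47/8; d'=(-30−1·11/4)/(47/8)=-262/47
row 3: denom=8−2·16/47=344/47; d'=(0−2·-262/47)/(344/47)=131/86
back: M3=131/86
back: M2=-262/47−16/47·131/86=-262/43
back: M1=11/4−1/8·-262/43=151/43
M: M0=0, M1=151/43, M2=-262/43, M3=131/86, M4=0
seg 0: a=-2, c=M0/2=0, d=(M1−M0)/(6·3)=151/774, b=Δ0−h0·(2M0+M1)/6=-367/258
seg 1: a=-1, c=M1/2=151/86, d=(M2−M1)/(6·1)=-413/258, b=Δ1−h1·(2M1+M2)/6=496/129
seg 2: a=3, c=M2/2=-131/43, d=(M3−M2)/(6·2)=655/1032, b=Δ2−h2·(2M2+M3)/6=659/258
seg 3: a=1, c=M3/2=131/172, d=(M4−M3)/(6·2)=-131/1032, b=Δ3−h3·(2M3+M4)/6=-260/129
t_q=9/2 → seg 2, τ=1/2; S=3+659/258·τ+-131/43·τ²+655/1032·τ³=9893/2752

  seg 0: a=-2 b=-367/258 c=0 d=151/774
  seg 1: a=-1 b=496/129 c=151/86 d=-413/258
  seg 2: a=3 b=659/258 c=-131/43 d=655/1032
  seg 3: a=1 b=-260/129 c=131/172 d=-131/1032
S(9/2) = 9893/2752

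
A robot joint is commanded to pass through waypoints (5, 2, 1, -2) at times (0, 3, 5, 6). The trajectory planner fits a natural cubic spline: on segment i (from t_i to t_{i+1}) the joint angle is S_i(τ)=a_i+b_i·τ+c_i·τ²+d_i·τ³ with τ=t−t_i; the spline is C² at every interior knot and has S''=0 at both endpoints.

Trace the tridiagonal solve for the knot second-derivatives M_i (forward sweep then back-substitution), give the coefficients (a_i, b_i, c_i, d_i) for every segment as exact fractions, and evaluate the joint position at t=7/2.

Δ: Δ0=-1, Δ1=-1/2, Δ2=-3
row 1: diag=10, rhs=3; c'=1/5, d'=3/10
row 2: denom=6−2·1/5=28/5; d'=(-15−2·3/10)/(28/5)=-39/14
back: M2=-39/14
back: M1=3/10−1/5·-39/14=6/7
M: M0=0, M1=6/7, M2=-39/14, M3=0
seg 0: a=5, c=M0/2=0, d=(M1−M0)/(6·3)=1/21, b=Δ0−h0·(2M0+M1)/6=-10/7
seg 1: a=2, c=M1/2=3/7, d=(M2−M1)/(6·2)=-17/56, b=Δ1−h1·(2M1+M2)/6=-1/7
seg 2: a=1, c=M2/2=-39/28, d=(M3−M2)/(6·1)=13/28, b=Δ2−h2·(2M2+M3)/6=-29/14
t_q=7/2 → seg 1, τ=1/2; S=2+-1/7·τ+3/7·τ²+-17/56·τ³=895/448

  seg 0: a=5 b=-10/7 c=0 d=1/21
  seg 1: a=2 b=-1/7 c=3/7 d=-17/56
  seg 2: a=1 b=-29/14 c=-39/28 d=13/28
S(7/2) = 895/448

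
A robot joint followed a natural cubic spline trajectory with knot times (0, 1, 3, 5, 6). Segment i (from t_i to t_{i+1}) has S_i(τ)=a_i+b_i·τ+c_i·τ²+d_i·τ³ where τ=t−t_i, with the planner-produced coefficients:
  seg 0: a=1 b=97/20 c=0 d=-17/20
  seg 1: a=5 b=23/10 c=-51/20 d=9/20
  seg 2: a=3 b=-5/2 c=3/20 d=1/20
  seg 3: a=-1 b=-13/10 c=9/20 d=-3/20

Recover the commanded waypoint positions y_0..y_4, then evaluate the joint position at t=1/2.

y_0 = S_0(0) = a_0 = 1
y_1 = S_1(0) = a_1 = 5
y_2 = S_2(0) = a_2 = 3
y_3 = S_3(0) = a_3 = -1
y_4 = S_3(1) = -2
t_q=1/2 is in segment 0 (τ=1/2); S_0(τ)=531/160

y_0=1 y_1=5 y_2=3 y_3=-1 y_4=-2
S(1/2) = 531/160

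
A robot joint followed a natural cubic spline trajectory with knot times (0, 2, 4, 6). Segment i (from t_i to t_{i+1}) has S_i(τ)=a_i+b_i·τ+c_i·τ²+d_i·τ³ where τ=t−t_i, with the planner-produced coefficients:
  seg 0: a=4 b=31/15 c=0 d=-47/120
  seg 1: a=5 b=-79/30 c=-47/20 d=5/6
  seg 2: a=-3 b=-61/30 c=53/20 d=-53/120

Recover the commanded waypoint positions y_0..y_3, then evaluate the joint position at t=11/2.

y_0=4 y_1=5 y_2=-3 y_3=0
S(11/2) = -101/64

y_0 = S_0(0) = a_0 = 4
y_1 = S_1(0) = a_1 = 5
y_2 = S_2(0) = a_2 = -3
y_3 = S_2(2) = 0
t_q=11/2 is in segment 2 (τ=3/2); S_2(τ)=-101/64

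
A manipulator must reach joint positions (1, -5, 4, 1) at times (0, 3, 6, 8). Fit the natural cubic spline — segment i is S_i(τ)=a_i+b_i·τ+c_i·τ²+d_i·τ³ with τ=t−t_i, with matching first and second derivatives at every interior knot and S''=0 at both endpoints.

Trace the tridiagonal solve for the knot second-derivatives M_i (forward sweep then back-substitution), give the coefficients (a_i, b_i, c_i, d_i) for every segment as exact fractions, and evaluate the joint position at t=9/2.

Δ: Δ0=-2, Δ1=3, Δ2=-3/2
row 1: diag=12, rhs=30; c'=1/4, d'=5/2
row 2: denom=10−3·1/4=37/4; d'=(-27−3·5/2)/(37/4)=-138/37
back: M2=-138/37
back: M1=5/2−1/4·-138/37=127/37
M: M0=0, M1=127/37, M2=-138/37, M3=0
seg 0: a=1, c=M0/2=0, d=(M1−M0)/(6·3)=127/666, b=Δ0−h0·(2M0+M1)/6=-275/74
seg 1: a=-5, c=M1/2=127/74, d=(M2−M1)/(6·3)=-265/666, b=Δ1−h1·(2M1+M2)/6=53/37
seg 2: a=4, c=M2/2=-69/37, d=(M3−M2)/(6·2)=23/74, b=Δ2−h2·(2M2+M3)/6=73/74
t_q=9/2 → seg 1, τ=3/2; S=-5+53/37·τ+127/74·τ²+-265/666·τ³=-197/592

  seg 0: a=1 b=-275/74 c=0 d=127/666
  seg 1: a=-5 b=53/37 c=127/74 d=-265/666
  seg 2: a=4 b=73/74 c=-69/37 d=23/74
S(9/2) = -197/592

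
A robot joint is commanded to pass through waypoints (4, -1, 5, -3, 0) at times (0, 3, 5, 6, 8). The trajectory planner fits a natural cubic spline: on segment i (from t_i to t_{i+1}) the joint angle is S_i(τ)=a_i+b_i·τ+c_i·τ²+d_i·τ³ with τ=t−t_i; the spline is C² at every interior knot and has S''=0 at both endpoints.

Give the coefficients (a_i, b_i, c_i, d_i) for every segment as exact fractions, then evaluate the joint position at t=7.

Δ: Δ0=-5/3, Δ1=3, Δ2=-8, Δ3=3/2
row 1: diag=10, rhs=28; c'=1/5, d'=14/5
row 2: denom=6−2·1/5=28/5; d'=(-66−2·14/5)/(28/5)=-179/14
row 3: denom=6−1·5/28=163/28; d'=(57−1·-179/14)/(163/28)=1954/163
back: M3=1954/163
back: M2=-179/14−5/28·1954/163=-2433/163
back: M1=14/5−1/5·-2433/163=943/163
M: M0=0, M1=943/163, M2=-2433/163, M3=1954/163, M4=0
seg 0: a=4, c=M0/2=0, d=(M1−M0)/(6·3)=943/2934, b=Δ0−h0·(2M0+M1)/6=-4459/978
seg 1: a=-1, c=M1/2=943/326, d=(M2−M1)/(6·2)=-844/489, b=Δ1−h1·(2M1+M2)/6=2014/489
seg 2: a=5, c=M2/2=-2433/326, d=(M3−M2)/(6·1)=4387/978, b=Δ2−h2·(2M2+M3)/6=-2456/489
seg 3: a=-3, c=M3/2=977/163, d=(M4−M3)/(6·2)=-977/978, b=Δ3−h3·(2M3+M4)/6=-6349/978
t_q=7 → seg 3, τ=1; S=-3+-6349/978·τ+977/163·τ²+-977/978·τ³=-733/163

  seg 0: a=4 b=-4459/978 c=0 d=943/2934
  seg 1: a=-1 b=2014/489 c=943/326 d=-844/489
  seg 2: a=5 b=-2456/489 c=-2433/326 d=4387/978
  seg 3: a=-3 b=-6349/978 c=977/163 d=-977/978
S(7) = -733/163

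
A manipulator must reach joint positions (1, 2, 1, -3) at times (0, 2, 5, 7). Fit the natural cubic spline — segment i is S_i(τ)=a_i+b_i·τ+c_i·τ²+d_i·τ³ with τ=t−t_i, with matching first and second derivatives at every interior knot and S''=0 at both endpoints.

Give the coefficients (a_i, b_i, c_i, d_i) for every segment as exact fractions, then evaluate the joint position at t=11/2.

Δ: Δ0=1/2, Δ1=-1/3, Δ2=-2
row 1: diag=10, rhs=-5; c'=3/10, d'=-1/2
row 2: denom=10−3·3/10=91/10; d'=(-10−3·-1/2)/(91/10)=-85/91
back: M2=-85/91
back: M1=-1/2−3/10·-85/91=-20/91
M: M0=0, M1=-20/91, M2=-85/91, M3=0
seg 0: a=1, c=M0/2=0, d=(M1−M0)/(6·2)=-5/273, b=Δ0−h0·(2M0+M1)/6=313/546
seg 1: a=2, c=M1/2=-10/91, d=(M2−M1)/(6·3)=-5/126, b=Δ1−h1·(2M1+M2)/6=193/546
seg 2: a=1, c=M2/2=-85/182, d=(M3−M2)/(6·2)=85/1092, b=Δ2−h2·(2M2+M3)/6=-376/273
t_q=11/2 → seg 2, τ=1/2; S=1+-376/273·τ+-85/182·τ²+85/1092·τ³=85/416

  seg 0: a=1 b=313/546 c=0 d=-5/273
  seg 1: a=2 b=193/546 c=-10/91 d=-5/126
  seg 2: a=1 b=-376/273 c=-85/182 d=85/1092
S(11/2) = 85/416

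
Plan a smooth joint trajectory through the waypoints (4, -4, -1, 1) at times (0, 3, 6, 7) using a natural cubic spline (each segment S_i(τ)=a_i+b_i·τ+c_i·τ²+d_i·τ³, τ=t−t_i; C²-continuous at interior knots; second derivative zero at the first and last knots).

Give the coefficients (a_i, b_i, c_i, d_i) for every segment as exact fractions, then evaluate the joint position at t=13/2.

Δ: Δ0=-8/3, Δ1=1, Δ2=2
row 1: diag=12, rhs=22; c'=1/4, d'=11/6
row 2: denom=8−3·1/4=29/4; d'=(6−3·11/6)/(29/4)=2/29
back: M2=2/29
back: M1=11/6−1/4·2/29=158/87
M: M0=0, M1=158/87, M2=2/29, M3=0
seg 0: a=4, c=M0/2=0, d=(M1−M0)/(6·3)=79/783, b=Δ0−h0·(2M0+M1)/6=-311/87
seg 1: a=-4, c=M1/2=79/87, d=(M2−M1)/(6·3)=-76/783, b=Δ1−h1·(2M1+M2)/6=-74/87
seg 2: a=-1, c=M2/2=1/29, d=(M3−M2)/(6·1)=-1/87, b=Δ2−h2·(2M2+M3)/6=172/87
t_q=13/2 → seg 2, τ=1/2; S=-1+172/87·τ+1/29·τ²+-1/87·τ³=-1/232

  seg 0: a=4 b=-311/87 c=0 d=79/783
  seg 1: a=-4 b=-74/87 c=79/87 d=-76/783
  seg 2: a=-1 b=172/87 c=1/29 d=-1/87
S(13/2) = -1/232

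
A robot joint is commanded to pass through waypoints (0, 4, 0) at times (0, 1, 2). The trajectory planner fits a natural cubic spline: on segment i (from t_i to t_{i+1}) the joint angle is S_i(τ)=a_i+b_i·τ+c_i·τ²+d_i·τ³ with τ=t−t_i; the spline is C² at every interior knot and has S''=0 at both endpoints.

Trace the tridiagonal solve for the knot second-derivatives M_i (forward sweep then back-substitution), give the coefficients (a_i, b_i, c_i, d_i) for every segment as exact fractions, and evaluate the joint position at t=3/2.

  seg 0: a=0 b=6 c=0 d=-2
  seg 1: a=4 b=0 c=-6 d=2
S(3/2) = 11/4

Δ: Δ0=4, Δ1=-4
row 1: diag=4, rhs=-48; c'=1/4, d'=-12
back: M1=-12
M: M0=0, M1=-12, M2=0
seg 0: a=0, c=M0/2=0, d=(M1−M0)/(6·1)=-2, b=Δ0−h0·(2M0+M1)/6=6
seg 1: a=4, c=M1/2=-6, d=(M2−M1)/(6·1)=2, b=Δ1−h1·(2M1+M2)/6=0
t_q=3/2 → seg 1, τ=1/2; S=4+0·τ+-6·τ²+2·τ³=11/4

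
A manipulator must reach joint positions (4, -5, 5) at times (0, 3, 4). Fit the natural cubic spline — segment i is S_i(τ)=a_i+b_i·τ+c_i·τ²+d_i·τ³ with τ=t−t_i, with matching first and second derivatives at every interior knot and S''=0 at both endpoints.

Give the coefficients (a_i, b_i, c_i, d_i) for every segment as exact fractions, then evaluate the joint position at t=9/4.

Δ: Δ0=-3, Δ1=10
row 1: diag=8, rhs=78; c'=1/8, d'=39/4
back: M1=39/4
M: M0=0, M1=39/4, M2=0
seg 0: a=4, c=M0/2=0, d=(M1−M0)/(6·3)=13/24, b=Δ0−h0·(2M0+M1)/6=-63/8
seg 1: a=-5, c=M1/2=39/8, d=(M2−M1)/(6·1)=-13/8, b=Δ1−h1·(2M1+M2)/6=27/4
t_q=9/4 → seg 0, τ=9/4; S=4+-63/8·τ+0·τ²+13/24·τ³=-3865/512

  seg 0: a=4 b=-63/8 c=0 d=13/24
  seg 1: a=-5 b=27/4 c=39/8 d=-13/8
S(9/4) = -3865/512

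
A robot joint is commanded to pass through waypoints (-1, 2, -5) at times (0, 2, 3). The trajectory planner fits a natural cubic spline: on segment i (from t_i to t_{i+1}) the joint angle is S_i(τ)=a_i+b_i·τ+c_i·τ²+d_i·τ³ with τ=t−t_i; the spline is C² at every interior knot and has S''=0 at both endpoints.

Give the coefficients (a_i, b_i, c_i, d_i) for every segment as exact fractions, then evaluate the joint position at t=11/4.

  seg 0: a=-1 b=13/3 c=0 d=-17/24
  seg 1: a=2 b=-25/6 c=-17/4 d=17/12
S(11/4) = -747/256

Δ: Δ0=3/2, Δ1=-7
row 1: diag=6, rhs=-51; c'=1/6, d'=-17/2
back: M1=-17/2
M: M0=0, M1=-17/2, M2=0
seg 0: a=-1, c=M0/2=0, d=(M1−M0)/(6·2)=-17/24, b=Δ0−h0·(2M0+M1)/6=13/3
seg 1: a=2, c=M1/2=-17/4, d=(M2−M1)/(6·1)=17/12, b=Δ1−h1·(2M1+M2)/6=-25/6
t_q=11/4 → seg 1, τ=3/4; S=2+-25/6·τ+-17/4·τ²+17/12·τ³=-747/256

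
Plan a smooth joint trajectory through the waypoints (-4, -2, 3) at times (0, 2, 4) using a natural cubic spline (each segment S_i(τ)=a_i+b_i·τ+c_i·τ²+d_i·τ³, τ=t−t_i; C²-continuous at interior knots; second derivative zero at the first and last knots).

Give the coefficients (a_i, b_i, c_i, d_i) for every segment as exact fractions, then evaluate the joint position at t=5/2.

  seg 0: a=-4 b=5/8 c=0 d=3/32
  seg 1: a=-2 b=7/4 c=9/16 d=-3/32
S(5/2) = -255/256

Δ: Δ0=1, Δ1=5/2
row 1: diag=8, rhs=9; c'=1/4, d'=9/8
back: M1=9/8
M: M0=0, M1=9/8, M2=0
seg 0: a=-4, c=M0/2=0, d=(M1−M0)/(6·2)=3/32, b=Δ0−h0·(2M0+M1)/6=5/8
seg 1: a=-2, c=M1/2=9/16, d=(M2−M1)/(6·2)=-3/32, b=Δ1−h1·(2M1+M2)/6=7/4
t_q=5/2 → seg 1, τ=1/2; S=-2+7/4·τ+9/16·τ²+-3/32·τ³=-255/256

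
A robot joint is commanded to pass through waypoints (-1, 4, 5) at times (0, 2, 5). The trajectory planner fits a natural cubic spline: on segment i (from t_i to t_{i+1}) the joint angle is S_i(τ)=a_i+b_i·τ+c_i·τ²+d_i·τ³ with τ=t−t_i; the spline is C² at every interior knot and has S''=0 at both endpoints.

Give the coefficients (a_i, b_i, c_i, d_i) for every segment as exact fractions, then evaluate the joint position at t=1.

  seg 0: a=-1 b=44/15 c=0 d=-13/120
  seg 1: a=4 b=49/30 c=-13/20 d=13/180
S(1) = 73/40

Δ: Δ0=5/2, Δ1=1/3
row 1: diag=10, rhs=-13; c'=3/10, d'=-13/10
back: M1=-13/10
M: M0=0, M1=-13/10, M2=0
seg 0: a=-1, c=M0/2=0, d=(M1−M0)/(6·2)=-13/120, b=Δ0−h0·(2M0+M1)/6=44/15
seg 1: a=4, c=M1/2=-13/20, d=(M2−M1)/(6·3)=13/180, b=Δ1−h1·(2M1+M2)/6=49/30
t_q=1 → seg 0, τ=1; S=-1+44/15·τ+0·τ²+-13/120·τ³=73/40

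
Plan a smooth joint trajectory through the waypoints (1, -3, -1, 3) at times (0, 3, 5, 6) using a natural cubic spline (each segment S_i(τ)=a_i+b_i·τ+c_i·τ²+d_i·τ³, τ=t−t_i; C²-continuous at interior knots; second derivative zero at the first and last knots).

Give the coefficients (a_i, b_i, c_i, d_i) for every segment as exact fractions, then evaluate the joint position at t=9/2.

  seg 0: a=1 b=-37/21 c=0 d=1/21
  seg 1: a=-3 b=-10/21 c=3/7 d=13/84
  seg 2: a=-1 b=65/21 c=19/14 d=-19/42
S(9/2) = -499/224

Δ: Δ0=-4/3, Δ1=1, Δ2=4
row 1: diag=10, rhs=14; c'=1/5, d'=7/5
row 2: denom=6−2·1/5=28/5; d'=(18−2·7/5)/(28/5)=19/7
back: M2=19/7
back: M1=7/5−1/5·19/7=6/7
M: M0=0, M1=6/7, M2=19/7, M3=0
seg 0: a=1, c=M0/2=0, d=(M1−M0)/(6·3)=1/21, b=Δ0−h0·(2M0+M1)/6=-37/21
seg 1: a=-3, c=M1/2=3/7, d=(M2−M1)/(6·2)=13/84, b=Δ1−h1·(2M1+M2)/6=-10/21
seg 2: a=-1, c=M2/2=19/14, d=(M3−M2)/(6·1)=-19/42, b=Δ2−h2·(2M2+M3)/6=65/21
t_q=9/2 → seg 1, τ=3/2; S=-3+-10/21·τ+3/7·τ²+13/84·τ³=-499/224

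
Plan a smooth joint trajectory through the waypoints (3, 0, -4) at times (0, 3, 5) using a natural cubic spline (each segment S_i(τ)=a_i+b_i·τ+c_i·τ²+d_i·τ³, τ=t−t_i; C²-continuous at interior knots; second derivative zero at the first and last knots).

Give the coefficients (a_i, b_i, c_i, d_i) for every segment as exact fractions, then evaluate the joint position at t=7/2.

Δ: Δ0=-1, Δ1=-2
row 1: diag=10, rhs=-6; c'=1/5, d'=-3/5
back: M1=-3/5
M: M0=0, M1=-3/5, M2=0
seg 0: a=3, c=M0/2=0, d=(M1−M0)/(6·3)=-1/30, b=Δ0−h0·(2M0+M1)/6=-7/10
seg 1: a=0, c=M1/2=-3/10, d=(M2−M1)/(6·2)=1/20, b=Δ1−h1·(2M1+M2)/6=-8/5
t_q=7/2 → seg 1, τ=1/2; S=0+-8/5·τ+-3/10·τ²+1/20·τ³=-139/160

  seg 0: a=3 b=-7/10 c=0 d=-1/30
  seg 1: a=0 b=-8/5 c=-3/10 d=1/20
S(7/2) = -139/160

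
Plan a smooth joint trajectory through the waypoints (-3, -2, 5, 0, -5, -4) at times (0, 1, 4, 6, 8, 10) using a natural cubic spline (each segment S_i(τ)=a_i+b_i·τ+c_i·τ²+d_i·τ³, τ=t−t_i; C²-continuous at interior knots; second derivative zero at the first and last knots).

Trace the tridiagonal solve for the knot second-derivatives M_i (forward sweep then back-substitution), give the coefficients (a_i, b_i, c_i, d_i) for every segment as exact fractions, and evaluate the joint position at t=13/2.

  seg 0: a=-3 b=47/78 c=0 d=31/78
  seg 1: a=-2 b=70/39 c=31/26 d=-79/234
  seg 2: a=5 b=-1/6 c=-24/13 d=53/156
  seg 3: a=0 b=-271/78 c=5/26 d=23/156
  seg 4: a=-5 b=-73/78 c=14/13 d=-7/39
S(13/2) = -695/416

Δ: Δ0=1, Δ1=7/3, Δ2=-5/2, Δ3=-5/2, Δ4=1/2
row 1: diag=8, rhs=8; c'=3/8, d'=1
row 2: denom=10−3·3/8=71/8; d'=(-29−3·1)/(71/8)=-256/71
row 3: denom=8−2·16/71=536/71; d'=(0−2·-256/71)/(536/71)=64/67
row 4: denom=8−2·71/268=1001/134; d'=(18−2·64/67)/(1001/134)=28/13
back: M4=28/13
back: M3=64/67−71/268·28/13=5/13
back: M2=-256/71−16/71·5/13=-48/13
back: M1=1−3/8·-48/13=31/13
M: M0=0, M1=31/13, M2=-48/13, M3=5/13, M4=28/13, M5=0
seg 0: a=-3, c=M0/2=0, d=(M1−M0)/(6·1)=31/78, b=Δ0−h0·(2M0+M1)/6=47/78
seg 1: a=-2, c=M1/2=31/26, d=(M2−M1)/(6·3)=-79/234, b=Δ1−h1·(2M1+M2)/6=70/39
seg 2: a=5, c=M2/2=-24/13, d=(M3−M2)/(6·2)=53/156, b=Δ2−h2·(2M2+M3)/6=-1/6
seg 3: a=0, c=M3/2=5/26, d=(M4−M3)/(6·2)=23/156, b=Δ3−h3·(2M3+M4)/6=-271/78
seg 4: a=-5, c=M4/2=14/13, d=(M5−M4)/(6·2)=-7/39, b=Δ4−h4·(2M4+M5)/6=-73/78
t_q=13/2 → seg 3, τ=1/2; S=0+-271/78·τ+5/26·τ²+23/156·τ³=-695/416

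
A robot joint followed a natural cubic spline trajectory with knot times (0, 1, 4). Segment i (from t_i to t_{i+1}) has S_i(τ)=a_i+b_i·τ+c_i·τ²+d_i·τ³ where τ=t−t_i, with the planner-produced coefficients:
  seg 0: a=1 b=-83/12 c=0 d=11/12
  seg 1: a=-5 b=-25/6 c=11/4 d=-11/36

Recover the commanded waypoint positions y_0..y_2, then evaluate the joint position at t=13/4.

y_0 = S_0(0) = a_0 = 1
y_1 = S_1(0) = a_1 = -5
y_2 = S_1(3) = -1
t_q=13/4 is in segment 1 (τ=9/4); S_1(τ)=-1007/256

y_0=1 y_1=-5 y_2=-1
S(13/4) = -1007/256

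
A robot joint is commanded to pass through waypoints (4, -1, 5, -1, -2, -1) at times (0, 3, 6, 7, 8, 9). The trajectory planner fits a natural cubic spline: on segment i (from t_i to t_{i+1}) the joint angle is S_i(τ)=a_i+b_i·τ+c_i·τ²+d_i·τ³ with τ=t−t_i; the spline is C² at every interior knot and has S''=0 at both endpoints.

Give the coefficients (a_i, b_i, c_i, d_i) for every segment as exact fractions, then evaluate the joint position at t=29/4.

Δ: Δ0=-5/3, Δ1=2, Δ2=-6, Δ3=-1, Δ4=1
row 1: diag=12, rhs=22; c'=1/4, d'=11/6
row 2: denom=8−3·1/4=29/4; d'=(-48−3·11/6)/(29/4)=-214/29
row 3: denom=4−1·4/29=112/29; d'=(30−1·-214/29)/(112/29)=271/28
row 4: denom=4−1·29/112=419/112; d'=(12−1·271/28)/(419/112)=260/419
back: M4=260/419
back: M3=271/28−29/112·260/419=3988/419
back: M2=-214/29−4/29·3988/419=-3642/419
back: M1=11/6−1/4·-3642/419=5036/1257
M: M0=0, M1=5036/1257, M2=-3642/419, M3=3988/419, M4=260/419, M5=0
seg 0: a=4, c=M0/2=0, d=(M1−M0)/(6·3)=2518/11313, b=Δ0−h0·(2M0+M1)/6=-4613/1257
seg 1: a=-1, c=M1/2=2518/1257, d=(M2−M1)/(6·3)=-7981/11313, b=Δ1−h1·(2M1+M2)/6=2941/1257
seg 2: a=5, c=M2/2=-1821/419, d=(M3−M2)/(6·1)=3815/1257, b=Δ2−h2·(2M2+M3)/6=-5894/1257
seg 3: a=-1, c=M3/2=1994/419, d=(M4−M3)/(6·1)=-1864/1257, b=Δ3−h3·(2M3+M4)/6=-5375/1257
seg 4: a=-2, c=M4/2=130/419, d=(M5−M4)/(6·1)=-130/1257, b=Δ4−h4·(2M4+M5)/6=997/1257
t_q=29/4 → seg 3, τ=1/4; S=-1+-5375/1257·τ+1994/419·τ²+-1864/1257·τ³=-752/419

  seg 0: a=4 b=-4613/1257 c=0 d=2518/11313
  seg 1: a=-1 b=2941/1257 c=2518/1257 d=-7981/11313
  seg 2: a=5 b=-5894/1257 c=-1821/419 d=3815/1257
  seg 3: a=-1 b=-5375/1257 c=1994/419 d=-1864/1257
  seg 4: a=-2 b=997/1257 c=130/419 d=-130/1257
S(29/4) = -752/419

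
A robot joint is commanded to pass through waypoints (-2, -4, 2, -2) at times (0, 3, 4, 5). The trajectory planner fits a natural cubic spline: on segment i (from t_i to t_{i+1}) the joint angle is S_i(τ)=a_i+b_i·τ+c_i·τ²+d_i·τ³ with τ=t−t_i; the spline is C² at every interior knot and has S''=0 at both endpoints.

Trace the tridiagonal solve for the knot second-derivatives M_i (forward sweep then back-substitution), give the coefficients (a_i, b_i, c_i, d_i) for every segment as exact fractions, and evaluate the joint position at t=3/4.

  seg 0: a=-2 b=-392/93 c=0 d=110/279
  seg 1: a=-4 b=598/93 c=110/31 d=-370/93
  seg 2: a=2 b=148/93 c=-260/31 d=260/93
S(3/4) = -4955/992

Δ: Δ0=-2/3, Δ1=6, Δ2=-4
row 1: diag=8, rhs=40; c'=1/8, d'=5
row 2: denom=4−1·1/8=31/8; d'=(-60−1·5)/(31/8)=-520/31
back: M2=-520/31
back: M1=5−1/8·-520/31=220/31
M: M0=0, M1=220/31, M2=-520/31, M3=0
seg 0: a=-2, c=M0/2=0, d=(M1−M0)/(6·3)=110/279, b=Δ0−h0·(2M0+M1)/6=-392/93
seg 1: a=-4, c=M1/2=110/31, d=(M2−M1)/(6·1)=-370/93, b=Δ1−h1·(2M1+M2)/6=598/93
seg 2: a=2, c=M2/2=-260/31, d=(M3−M2)/(6·1)=260/93, b=Δ2−h2·(2M2+M3)/6=148/93
t_q=3/4 → seg 0, τ=3/4; S=-2+-392/93·τ+0·τ²+110/279·τ³=-4955/992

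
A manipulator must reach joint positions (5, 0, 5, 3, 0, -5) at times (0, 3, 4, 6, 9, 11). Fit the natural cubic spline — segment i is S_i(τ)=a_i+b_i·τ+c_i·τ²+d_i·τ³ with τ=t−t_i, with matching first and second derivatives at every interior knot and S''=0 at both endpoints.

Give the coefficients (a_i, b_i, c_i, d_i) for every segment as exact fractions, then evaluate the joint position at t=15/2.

Δ: Δ0=-5/3, Δ1=5, Δ2=-1, Δ3=-1, Δ4=-5/2
row 1: diag=8, rhs=40; c'=1/8, d'=5
row 2: denom=6−1·1/8=47/8; d'=(-36−1·5)/(47/8)=-328/47
row 3: denom=10−2·16/47=438/47; d'=(0−2·-328/47)/(438/47)=328/219
row 4: denom=10−3·47/146=1319/146; d'=(-9−3·328/219)/(1319/146)=-1970/1319
back: M4=-1970/1319
back: M3=328/219−47/146·-1970/1319=7829/3957
back: M2=-328/47−16/47·7829/3957=-30280/3957
back: M1=5−1/8·-30280/3957=23570/3957
M: M0=0, M1=23570/3957, M2=-30280/3957, M3=7829/3957, M4=-1970/1319, M5=0
seg 0: a=5, c=M0/2=0, d=(M1−M0)/(6·3)=11785/35613, b=Δ0−h0·(2M0+M1)/6=-18380/3957
seg 1: a=0, c=M1/2=11785/3957, d=(M2−M1)/(6·1)=-8975/3957, b=Δ1−h1·(2M1+M2)/6=16975/3957
seg 2: a=5, c=M2/2=-15140/3957, d=(M3−M2)/(6·2)=12703/15828, b=Δ2−h2·(2M2+M3)/6=4540/1319
seg 3: a=3, c=M3/2=7829/7914, d=(M4−M3)/(6·3)=-13739/71226, b=Δ3−h3·(2M3+M4)/6=-8831/3957
seg 4: a=0, c=M4/2=-985/1319, d=(M5−M4)/(6·2)=985/7914, b=Δ4−h4·(2M4+M5)/6=-11905/7914
t_q=15/2 → seg 3, τ=3/2; S=3+-8831/3957·τ+7829/7914·τ²+-13739/71226·τ³=25899/21104

  seg 0: a=5 b=-18380/3957 c=0 d=11785/35613
  seg 1: a=0 b=16975/3957 c=11785/3957 d=-8975/3957
  seg 2: a=5 b=4540/1319 c=-15140/3957 d=12703/15828
  seg 3: a=3 b=-8831/3957 c=7829/7914 d=-13739/71226
  seg 4: a=0 b=-11905/7914 c=-985/1319 d=985/7914
S(15/2) = 25899/21104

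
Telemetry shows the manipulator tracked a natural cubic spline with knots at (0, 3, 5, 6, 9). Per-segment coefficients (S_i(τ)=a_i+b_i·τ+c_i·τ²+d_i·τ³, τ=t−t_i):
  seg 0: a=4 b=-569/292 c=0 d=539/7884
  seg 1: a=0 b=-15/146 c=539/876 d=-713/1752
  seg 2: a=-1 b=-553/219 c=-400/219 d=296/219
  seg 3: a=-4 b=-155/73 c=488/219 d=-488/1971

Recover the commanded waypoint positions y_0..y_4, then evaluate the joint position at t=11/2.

y_0=4 y_1=0 y_2=-1 y_3=-4 y_4=3
S(11/2) = -1117/438

y_0 = S_0(0) = a_0 = 4
y_1 = S_1(0) = a_1 = 0
y_2 = S_2(0) = a_2 = -1
y_3 = S_3(0) = a_3 = -4
y_4 = S_3(3) = 3
t_q=11/2 is in segment 2 (τ=1/2); S_2(τ)=-1117/438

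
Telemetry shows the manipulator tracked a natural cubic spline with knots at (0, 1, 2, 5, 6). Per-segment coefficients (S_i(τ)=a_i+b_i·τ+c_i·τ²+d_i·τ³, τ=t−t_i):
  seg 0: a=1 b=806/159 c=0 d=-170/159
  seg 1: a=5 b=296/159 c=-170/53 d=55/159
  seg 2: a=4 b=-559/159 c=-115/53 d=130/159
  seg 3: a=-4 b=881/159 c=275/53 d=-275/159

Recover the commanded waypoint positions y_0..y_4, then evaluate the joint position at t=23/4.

y_0 = S_0(0) = a_0 = 1
y_1 = S_1(0) = a_1 = 5
y_2 = S_2(0) = a_2 = 4
y_3 = S_3(0) = a_3 = -4
y_4 = S_3(1) = 5
t_q=23/4 is in segment 3 (τ=3/4); S_3(τ)=7953/3392

y_0=1 y_1=5 y_2=4 y_3=-4 y_4=5
S(23/4) = 7953/3392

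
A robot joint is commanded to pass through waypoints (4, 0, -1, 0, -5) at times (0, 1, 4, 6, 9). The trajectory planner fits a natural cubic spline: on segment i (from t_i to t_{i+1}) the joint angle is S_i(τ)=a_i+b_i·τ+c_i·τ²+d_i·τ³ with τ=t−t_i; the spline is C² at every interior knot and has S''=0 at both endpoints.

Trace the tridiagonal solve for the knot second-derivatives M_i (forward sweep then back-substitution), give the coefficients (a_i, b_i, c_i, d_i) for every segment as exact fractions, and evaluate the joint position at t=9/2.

  seg 0: a=4 b=-1513/339 c=0 d=157/339
  seg 1: a=0 b=-1042/339 c=157/113 d=-484/3051
  seg 2: a=-1 b=332/339 c=-13/339 d=-91/904
  seg 3: a=0 b=-259/678 c=-871/1356 d=871/12204
S(9/2) = -3851/7232

Δ: Δ0=-4, Δ1=-1/3, Δ2=1/2, Δ3=-5/3
row 1: diag=8, rhs=22; c'=3/8, d'=11/4
row 2: denom=10−3·3/8=71/8; d'=(5−3·11/4)/(71/8)=-26/71
row 3: denom=10−2·16/71=678/71; d'=(-13−2·-26/71)/(678/71)=-871/678
back: M3=-871/678
back: M2=-26/71−16/71·-871/678=-26/339
back: M1=11/4−3/8·-26/339=314/113
M: M0=0, M1=314/113, M2=-26/339, M3=-871/678, M4=0
seg 0: a=4, c=M0/2=0, d=(M1−M0)/(6·1)=157/339, b=Δ0−h0·(2M0+M1)/6=-1513/339
seg 1: a=0, c=M1/2=157/113, d=(M2−M1)/(6·3)=-484/3051, b=Δ1−h1·(2M1+M2)/6=-1042/339
seg 2: a=-1, c=M2/2=-13/339, d=(M3−M2)/(6·2)=-91/904, b=Δ2−h2·(2M2+M3)/6=332/339
seg 3: a=0, c=M3/2=-871/1356, d=(M4−M3)/(6·3)=871/12204, b=Δ3−h3·(2M3+M4)/6=-259/678
t_q=9/2 → seg 2, τ=1/2; S=-1+332/339·τ+-13/339·τ²+-91/904·τ³=-3851/7232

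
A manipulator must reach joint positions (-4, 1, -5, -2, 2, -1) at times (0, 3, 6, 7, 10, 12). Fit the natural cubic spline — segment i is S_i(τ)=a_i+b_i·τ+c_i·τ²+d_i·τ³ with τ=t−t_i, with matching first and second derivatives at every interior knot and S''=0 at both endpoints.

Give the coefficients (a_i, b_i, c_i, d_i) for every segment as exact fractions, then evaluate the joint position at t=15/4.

Δ: Δ0=5/3, Δ1=-2, Δ2=3, Δ3=4/3, Δ4=-3/2
row 1: diag=12, rhs=-22; c'=1/4, d'=-11/6
row 2: denom=8−3·1/4=29/4; d'=(30−3·-11/6)/(29/4)=142/29
row 3: denom=8−1·4/29=228/29; d'=(-10−1·142/29)/(228/29)=-36/19
row 4: denom=10−3·29/76=673/76; d'=(-17−3·-36/19)/(673/76)=-860/673
back: M4=-860/673
back: M3=-36/19−29/76·-860/673=-947/673
back: M2=142/29−4/29·-947/673=3426/673
back: M1=-11/6−1/4·3426/673=-6271/2019
M: M0=0, M1=-6271/2019, M2=3426/673, M3=-947/673, M4=-860/673, M5=0
seg 0: a=-4, c=M0/2=0, d=(M1−M0)/(6·3)=-6271/36342, b=Δ0−h0·(2M0+M1)/6=13001/4038
seg 1: a=1, c=M1/2=-6271/4038, d=(M2−M1)/(6·3)=16549/36342, b=Δ1−h1·(2M1+M2)/6=-2906/2019
seg 2: a=-5, c=M2/2=1713/673, d=(M3−M2)/(6·1)=-4373/4038, b=Δ2−h2·(2M2+M3)/6=6209/4038
seg 3: a=-2, c=M3/2=-947/1346, d=(M4−M3)/(6·3)=29/4038, b=Δ3−h3·(2M3+M4)/6=6823/2019
seg 4: a=2, c=M4/2=-430/673, d=(M5−M4)/(6·2)=215/2019, b=Δ4−h4·(2M4+M5)/6=-2617/4038
t_q=15/4 → seg 1, τ=3/4; S=1+-2906/2019·τ+-6271/4038·τ²+16549/36342·τ³=-65551/86144

  seg 0: a=-4 b=13001/4038 c=0 d=-6271/36342
  seg 1: a=1 b=-2906/2019 c=-6271/4038 d=16549/36342
  seg 2: a=-5 b=6209/4038 c=1713/673 d=-4373/4038
  seg 3: a=-2 b=6823/2019 c=-947/1346 d=29/4038
  seg 4: a=2 b=-2617/4038 c=-430/673 d=215/2019
S(15/4) = -65551/86144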